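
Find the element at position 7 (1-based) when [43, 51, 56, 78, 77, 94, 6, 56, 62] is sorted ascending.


Sort ascending: [6, 43, 51, 56, 56, 62, 77, 78, 94]
The 7th element (1-indexed) is at index 6.
Value = 77
Final answer: 77


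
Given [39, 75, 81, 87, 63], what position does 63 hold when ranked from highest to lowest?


Sort descending: [87, 81, 75, 63, 39]
Find 63 in the sorted list.
63 is at position 4.
Final answer: 4


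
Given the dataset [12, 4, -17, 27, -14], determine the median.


First, sort the list: [-17, -14, 4, 12, 27]
The list has 5 elements (odd count).
The middle index is 2 (0-based), and the element there is 4.
Final answer: 4


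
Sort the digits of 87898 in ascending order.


The number 87898 has digits: 8, 7, 8, 9, 8
Sorted: 7, 8, 8, 8, 9
Joining the sorted digits gives the result.
Final answer: 78889


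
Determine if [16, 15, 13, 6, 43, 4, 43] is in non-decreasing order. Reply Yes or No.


Check consecutive pairs:
  16 <= 15? False
  15 <= 13? False
  13 <= 6? False
  6 <= 43? True
  43 <= 4? False
  4 <= 43? True
4 consecutive pair(s) are out of order, so the list is not sorted.
Final answer: No


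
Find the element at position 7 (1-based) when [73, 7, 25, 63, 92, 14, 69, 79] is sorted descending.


Sort descending: [92, 79, 73, 69, 63, 25, 14, 7]
The 7th element (1-indexed) is at index 6.
Value = 14
Final answer: 14


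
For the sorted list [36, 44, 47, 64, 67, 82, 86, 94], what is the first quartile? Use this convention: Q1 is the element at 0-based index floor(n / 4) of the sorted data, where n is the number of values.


The list has n = 8 elements.
Q1 index = floor(8 / 4) = floor(2) = 2
Counting from index 0 in the sorted data, the element at index 2 is 47.
Final answer: 47


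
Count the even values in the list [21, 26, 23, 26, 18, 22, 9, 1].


Check each element:
  21 is odd
  26 is even
  23 is odd
  26 is even
  18 is even
  22 is even
  9 is odd
  1 is odd
Evens: [26, 26, 18, 22]
Count of evens = 4
Final answer: 4


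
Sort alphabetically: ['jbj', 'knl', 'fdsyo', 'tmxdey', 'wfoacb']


Compare strings character by character (the first differing letter decides):
  'fdsyo' < 'jbj' since 'f' < 'j' at position 1
  'jbj' < 'knl' since 'j' < 'k' at position 1
  'knl' < 'tmxdey' since 'k' < 't' at position 1
  'tmxdey' < 'wfoacb' since 't' < 'w' at position 1
Chaining these comparisons gives the alphabetical order.
Final answer: ['fdsyo', 'jbj', 'knl', 'tmxdey', 'wfoacb']


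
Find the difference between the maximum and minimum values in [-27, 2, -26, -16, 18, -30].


Maximum value: 18
Minimum value: -30
Range = 18 - (-30) = 48
Final answer: 48


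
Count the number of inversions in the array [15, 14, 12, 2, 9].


For each element, count the later elements that are smaller than it:
  15 (index 0): smaller elements after it = [14, 12, 2, 9] -> 4
  14 (index 1): smaller elements after it = [12, 2, 9] -> 3
  12 (index 2): smaller elements after it = [2, 9] -> 2
  2 (index 3): smaller elements after it = [] -> 0
Total inversions = 4 + 3 + 2 + 0 = 9
Final answer: 9


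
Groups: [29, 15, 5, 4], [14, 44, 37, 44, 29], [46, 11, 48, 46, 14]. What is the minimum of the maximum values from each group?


Find max of each group:
  Group 1: [29, 15, 5, 4] -> max = 29
  Group 2: [14, 44, 37, 44, 29] -> max = 44
  Group 3: [46, 11, 48, 46, 14] -> max = 48
Maxes: [29, 44, 48]
Minimum of maxes = 29
Final answer: 29


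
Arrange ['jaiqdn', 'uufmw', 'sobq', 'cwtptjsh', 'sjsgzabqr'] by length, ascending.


Compute lengths:
  'jaiqdn' has length 6
  'uufmw' has length 5
  'sobq' has length 4
  'cwtptjsh' has length 8
  'sjsgzabqr' has length 9
Lengths in increasing order: 4 < 5 < 6 < 8 < 9
Listing the words in that order gives the answer.
Final answer: ['sobq', 'uufmw', 'jaiqdn', 'cwtptjsh', 'sjsgzabqr']


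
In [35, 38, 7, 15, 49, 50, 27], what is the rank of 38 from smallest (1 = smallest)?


Sort ascending: [7, 15, 27, 35, 38, 49, 50]
Find 38 in the sorted list.
38 is at position 5 (1-indexed).
Final answer: 5


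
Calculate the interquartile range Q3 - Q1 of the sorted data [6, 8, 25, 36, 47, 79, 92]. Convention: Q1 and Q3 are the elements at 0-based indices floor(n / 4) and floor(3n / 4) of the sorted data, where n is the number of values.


The data has n = 7 elements.
Q1 index = floor(7 / 4) = floor(1.75) = 1; Q3 index = floor(3 * 7 / 4) = floor(5.25) = 5
Q1 = element at index 1 = 8
Q3 = element at index 5 = 79
IQR = 79 - 8 = 71
Final answer: 71


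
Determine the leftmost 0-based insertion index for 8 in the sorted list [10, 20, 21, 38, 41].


List is sorted: [10, 20, 21, 38, 41]
We need the leftmost position where 8 can be inserted, i.e. the first index whose element is >= 8 (or the end of the list if none is).
Binary search with low=0, high=5 (0-based indices):
  low=0, high=5, mid=2: a[2]=21 >= 8, so high = 2
  low=0, high=2, mid=1: a[1]=20 >= 8, so high = 1
  low=0, high=1, mid=0: a[0]=10 >= 8, so high = 0
Now low = high = 0, so the insertion index is 0.
Final answer: 0


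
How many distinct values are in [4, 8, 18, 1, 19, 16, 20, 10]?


List all unique values:
Distinct values: [1, 4, 8, 10, 16, 18, 19, 20]
Count = 8
Final answer: 8


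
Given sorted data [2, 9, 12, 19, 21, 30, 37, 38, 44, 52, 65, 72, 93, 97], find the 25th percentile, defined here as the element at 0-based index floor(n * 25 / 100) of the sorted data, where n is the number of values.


The dataset has n = 14 elements.
Index = floor(14 * 25 / 100) = floor(350 / 100) = floor(3.5) = 3
Counting from index 0 in the sorted data, the element at index 3 is 19.
Final answer: 19


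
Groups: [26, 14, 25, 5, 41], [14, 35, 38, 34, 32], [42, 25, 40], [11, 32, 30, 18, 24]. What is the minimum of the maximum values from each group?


Find max of each group:
  Group 1: [26, 14, 25, 5, 41] -> max = 41
  Group 2: [14, 35, 38, 34, 32] -> max = 38
  Group 3: [42, 25, 40] -> max = 42
  Group 4: [11, 32, 30, 18, 24] -> max = 32
Maxes: [41, 38, 42, 32]
Minimum of maxes = 32
Final answer: 32


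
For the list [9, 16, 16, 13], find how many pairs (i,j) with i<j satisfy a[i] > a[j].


For each element, count the later elements that are smaller than it:
  9 (index 0): smaller elements after it = [] -> 0
  16 (index 1): smaller elements after it = [13] -> 1
  16 (index 2): smaller elements after it = [13] -> 1
Total inversions = 0 + 1 + 1 = 2
Final answer: 2


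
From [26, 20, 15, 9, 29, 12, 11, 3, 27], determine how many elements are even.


Check each element:
  26 is even
  20 is even
  15 is odd
  9 is odd
  29 is odd
  12 is even
  11 is odd
  3 is odd
  27 is odd
Evens: [26, 20, 12]
Count of evens = 3
Final answer: 3


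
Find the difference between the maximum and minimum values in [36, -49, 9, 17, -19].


Maximum value: 36
Minimum value: -49
Range = 36 - (-49) = 85
Final answer: 85


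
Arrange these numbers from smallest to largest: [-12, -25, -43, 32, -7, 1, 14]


Original list: [-12, -25, -43, 32, -7, 1, 14]
Repeatedly take the smallest remaining element:
  Remaining [-12, -25, -43, 32, -7, 1, 14] -> smallest is -43
  Remaining [-12, -25, 32, -7, 1, 14] -> smallest is -25
  Remaining [-12, 32, -7, 1, 14] -> smallest is -12
  Remaining [32, -7, 1, 14] -> smallest is -7
  Remaining [32, 1, 14] -> smallest is 1
  Remaining [32, 14] -> smallest is 14
  Remaining [32] -> smallest is 32
Collecting the picks in order gives the sorted list.
Final answer: [-43, -25, -12, -7, 1, 14, 32]


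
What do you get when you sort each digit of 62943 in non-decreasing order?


The number 62943 has digits: 6, 2, 9, 4, 3
Sorted: 2, 3, 4, 6, 9
Joining the sorted digits gives the result.
Final answer: 23469


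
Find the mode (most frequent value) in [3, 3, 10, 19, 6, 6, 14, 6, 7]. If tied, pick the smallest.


Count the frequency of each value:
  3 appears 2 time(s)
  6 appears 3 time(s)
  7 appears 1 time(s)
  10 appears 1 time(s)
  14 appears 1 time(s)
  19 appears 1 time(s)
Maximum frequency is 3.
Only 6 reaches that frequency, so it is the mode.
Final answer: 6


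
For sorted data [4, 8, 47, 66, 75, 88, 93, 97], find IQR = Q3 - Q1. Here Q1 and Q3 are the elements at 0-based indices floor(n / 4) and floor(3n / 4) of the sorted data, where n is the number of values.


The data has n = 8 elements.
Q1 index = floor(8 / 4) = floor(2) = 2; Q3 index = floor(3 * 8 / 4) = floor(6) = 6
Q1 = element at index 2 = 47
Q3 = element at index 6 = 93
IQR = 93 - 47 = 46
Final answer: 46


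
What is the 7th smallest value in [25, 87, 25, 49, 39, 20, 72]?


Sort ascending: [20, 25, 25, 39, 49, 72, 87]
The 7th element (1-indexed) is at index 6.
Value = 87
Final answer: 87


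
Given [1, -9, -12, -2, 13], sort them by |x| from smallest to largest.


Compute absolute values:
  |1| = 1
  |-9| = 9
  |-12| = 12
  |-2| = 2
  |13| = 13
Absolute values in increasing order: 1 < 2 < 9 < 12 < 13
Listing the original numbers in that order gives the answer.
Final answer: [1, -2, -9, -12, 13]


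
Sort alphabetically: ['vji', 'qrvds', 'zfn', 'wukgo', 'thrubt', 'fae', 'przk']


Compare strings character by character (the first differing letter decides):
  'fae' < 'przk' since 'f' < 'p' at position 1
  'przk' < 'qrvds' since 'p' < 'q' at position 1
  'qrvds' < 'thrubt' since 'q' < 't' at position 1
  'thrubt' < 'vji' since 't' < 'v' at position 1
  'vji' < 'wukgo' since 'v' < 'w' at position 1
  'wukgo' < 'zfn' since 'w' < 'z' at position 1
Chaining these comparisons gives the alphabetical order.
Final answer: ['fae', 'przk', 'qrvds', 'thrubt', 'vji', 'wukgo', 'zfn']


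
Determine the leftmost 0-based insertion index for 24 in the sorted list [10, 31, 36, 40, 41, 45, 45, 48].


List is sorted: [10, 31, 36, 40, 41, 45, 45, 48]
We need the leftmost position where 24 can be inserted, i.e. the first index whose element is >= 24 (or the end of the list if none is).
Binary search with low=0, high=8 (0-based indices):
  low=0, high=8, mid=4: a[4]=41 >= 24, so high = 4
  low=0, high=4, mid=2: a[2]=36 >= 24, so high = 2
  low=0, high=2, mid=1: a[1]=31 >= 24, so high = 1
  low=0, high=1, mid=0: a[0]=10 < 24, so low = 1
Now low = high = 1, so the insertion index is 1.
Final answer: 1


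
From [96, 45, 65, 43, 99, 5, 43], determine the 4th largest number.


Sort descending: [99, 96, 65, 45, 43, 43, 5]
The 4th element (1-indexed) is at index 3.
Value = 45
Final answer: 45


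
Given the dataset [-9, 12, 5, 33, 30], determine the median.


First, sort the list: [-9, 5, 12, 30, 33]
The list has 5 elements (odd count).
The middle index is 2 (0-based), and the element there is 12.
Final answer: 12


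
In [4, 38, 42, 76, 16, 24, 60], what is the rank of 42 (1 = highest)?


Sort descending: [76, 60, 42, 38, 24, 16, 4]
Find 42 in the sorted list.
42 is at position 3.
Final answer: 3


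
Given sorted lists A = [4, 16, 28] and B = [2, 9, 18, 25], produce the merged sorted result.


List A: [4, 16, 28]
List B: [2, 9, 18, 25]
Repeatedly compare the front elements and take the smaller:
  4 vs 2 -> take 2
  4 vs 9 -> take 4
  16 vs 9 -> take 9
  16 vs 18 -> take 16
  28 vs 18 -> take 18
  28 vs 25 -> take 25
  B is exhausted; append the rest of A: [28]
Final answer: [2, 4, 9, 16, 18, 25, 28]


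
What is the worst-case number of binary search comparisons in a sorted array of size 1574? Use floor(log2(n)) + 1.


Binary search halves the search space each step.
Maximum comparisons = floor(log2(1574)) + 1
log2(1574) = 10.6202
floor(log2(1574)) = 10, so 10 + 1 = 11
Final answer: 11


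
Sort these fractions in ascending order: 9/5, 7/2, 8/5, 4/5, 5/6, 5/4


Convert to decimal for comparison:
  9/5 = 1.8
  7/2 = 3.5
  8/5 = 1.6
  4/5 = 0.8
  5/6 = 0.8333
  5/4 = 1.25
Decimals in increasing order: 0.8 < 0.8333 < 1.25 < 1.6 < 1.8 < 3.5
Writing each back as its fraction gives the sorted order.
Final answer: 4/5, 5/6, 5/4, 8/5, 9/5, 7/2


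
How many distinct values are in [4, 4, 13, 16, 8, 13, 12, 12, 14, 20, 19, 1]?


List all unique values:
Distinct values: [1, 4, 8, 12, 13, 14, 16, 19, 20]
Count = 9
Final answer: 9


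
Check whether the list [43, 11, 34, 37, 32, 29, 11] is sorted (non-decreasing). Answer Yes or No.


Check consecutive pairs:
  43 <= 11? False
  11 <= 34? True
  34 <= 37? True
  37 <= 32? False
  32 <= 29? False
  29 <= 11? False
4 consecutive pair(s) are out of order, so the list is not sorted.
Final answer: No


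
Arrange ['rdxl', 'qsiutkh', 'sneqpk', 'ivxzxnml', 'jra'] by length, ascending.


Compute lengths:
  'rdxl' has length 4
  'qsiutkh' has length 7
  'sneqpk' has length 6
  'ivxzxnml' has length 8
  'jra' has length 3
Lengths in increasing order: 3 < 4 < 6 < 7 < 8
Listing the words in that order gives the answer.
Final answer: ['jra', 'rdxl', 'sneqpk', 'qsiutkh', 'ivxzxnml']


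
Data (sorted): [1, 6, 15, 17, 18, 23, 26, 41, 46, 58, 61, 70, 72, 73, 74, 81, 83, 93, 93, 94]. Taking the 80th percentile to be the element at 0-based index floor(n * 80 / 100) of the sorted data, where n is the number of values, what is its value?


The dataset has n = 20 elements.
Index = floor(20 * 80 / 100) = floor(1600 / 100) = floor(16) = 16
Counting from index 0 in the sorted data, the element at index 16 is 83.
Final answer: 83


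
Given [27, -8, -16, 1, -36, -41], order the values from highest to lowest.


Original list: [27, -8, -16, 1, -36, -41]
Repeatedly take the largest remaining element:
  Remaining [27, -8, -16, 1, -36, -41] -> largest is 27
  Remaining [-8, -16, 1, -36, -41] -> largest is 1
  Remaining [-8, -16, -36, -41] -> largest is -8
  Remaining [-16, -36, -41] -> largest is -16
  Remaining [-36, -41] -> largest is -36
  Remaining [-41] -> largest is -41
Collecting the picks in order gives the descending list.
Final answer: [27, 1, -8, -16, -36, -41]


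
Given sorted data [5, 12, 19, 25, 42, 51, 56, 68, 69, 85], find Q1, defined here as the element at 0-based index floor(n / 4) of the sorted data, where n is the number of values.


The list has n = 10 elements.
Q1 index = floor(10 / 4) = floor(2.5) = 2
Counting from index 0 in the sorted data, the element at index 2 is 19.
Final answer: 19


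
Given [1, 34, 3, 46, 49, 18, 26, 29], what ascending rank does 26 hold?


Sort ascending: [1, 3, 18, 26, 29, 34, 46, 49]
Find 26 in the sorted list.
26 is at position 4 (1-indexed).
Final answer: 4


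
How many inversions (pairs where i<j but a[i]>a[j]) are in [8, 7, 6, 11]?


For each element, count the later elements that are smaller than it:
  8 (index 0): smaller elements after it = [7, 6] -> 2
  7 (index 1): smaller elements after it = [6] -> 1
  6 (index 2): smaller elements after it = [] -> 0
Total inversions = 2 + 1 + 0 = 3
Final answer: 3


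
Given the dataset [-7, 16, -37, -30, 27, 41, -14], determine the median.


First, sort the list: [-37, -30, -14, -7, 16, 27, 41]
The list has 7 elements (odd count).
The middle index is 3 (0-based), and the element there is -7.
Final answer: -7


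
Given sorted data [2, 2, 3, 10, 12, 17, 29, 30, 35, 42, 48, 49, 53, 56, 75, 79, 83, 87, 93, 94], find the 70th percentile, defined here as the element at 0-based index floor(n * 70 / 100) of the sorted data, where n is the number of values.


The dataset has n = 20 elements.
Index = floor(20 * 70 / 100) = floor(1400 / 100) = floor(14) = 14
Counting from index 0 in the sorted data, the element at index 14 is 75.
Final answer: 75


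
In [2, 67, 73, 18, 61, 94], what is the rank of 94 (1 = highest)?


Sort descending: [94, 73, 67, 61, 18, 2]
Find 94 in the sorted list.
94 is at position 1.
Final answer: 1


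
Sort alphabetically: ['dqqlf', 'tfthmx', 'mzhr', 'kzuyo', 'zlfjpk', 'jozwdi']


Compare strings character by character (the first differing letter decides):
  'dqqlf' < 'jozwdi' since 'd' < 'j' at position 1
  'jozwdi' < 'kzuyo' since 'j' < 'k' at position 1
  'kzuyo' < 'mzhr' since 'k' < 'm' at position 1
  'mzhr' < 'tfthmx' since 'm' < 't' at position 1
  'tfthmx' < 'zlfjpk' since 't' < 'z' at position 1
Chaining these comparisons gives the alphabetical order.
Final answer: ['dqqlf', 'jozwdi', 'kzuyo', 'mzhr', 'tfthmx', 'zlfjpk']


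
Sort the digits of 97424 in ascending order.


The number 97424 has digits: 9, 7, 4, 2, 4
Sorted: 2, 4, 4, 7, 9
Joining the sorted digits gives the result.
Final answer: 24479


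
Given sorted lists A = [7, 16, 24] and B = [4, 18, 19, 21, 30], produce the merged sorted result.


List A: [7, 16, 24]
List B: [4, 18, 19, 21, 30]
Repeatedly compare the front elements and take the smaller:
  7 vs 4 -> take 4
  7 vs 18 -> take 7
  16 vs 18 -> take 16
  24 vs 18 -> take 18
  24 vs 19 -> take 19
  24 vs 21 -> take 21
  24 vs 30 -> take 24
  A is exhausted; append the rest of B: [30]
Final answer: [4, 7, 16, 18, 19, 21, 24, 30]


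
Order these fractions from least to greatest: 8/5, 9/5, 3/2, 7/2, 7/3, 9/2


Convert to decimal for comparison:
  8/5 = 1.6
  9/5 = 1.8
  3/2 = 1.5
  7/2 = 3.5
  7/3 = 2.3333
  9/2 = 4.5
Decimals in increasing order: 1.5 < 1.6 < 1.8 < 2.3333 < 3.5 < 4.5
Writing each back as its fraction gives the sorted order.
Final answer: 3/2, 8/5, 9/5, 7/3, 7/2, 9/2


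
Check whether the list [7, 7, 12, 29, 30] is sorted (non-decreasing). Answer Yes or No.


Check consecutive pairs:
  7 <= 7? True
  7 <= 12? True
  12 <= 29? True
  29 <= 30? True
Every consecutive pair is in order, so the list is non-decreasing.
Final answer: Yes


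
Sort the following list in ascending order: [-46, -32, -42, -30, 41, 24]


Original list: [-46, -32, -42, -30, 41, 24]
Repeatedly take the smallest remaining element:
  Remaining [-46, -32, -42, -30, 41, 24] -> smallest is -46
  Remaining [-32, -42, -30, 41, 24] -> smallest is -42
  Remaining [-32, -30, 41, 24] -> smallest is -32
  Remaining [-30, 41, 24] -> smallest is -30
  Remaining [41, 24] -> smallest is 24
  Remaining [41] -> smallest is 41
Collecting the picks in order gives the sorted list.
Final answer: [-46, -42, -32, -30, 24, 41]


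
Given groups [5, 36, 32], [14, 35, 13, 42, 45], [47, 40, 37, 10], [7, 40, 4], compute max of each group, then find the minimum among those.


Find max of each group:
  Group 1: [5, 36, 32] -> max = 36
  Group 2: [14, 35, 13, 42, 45] -> max = 45
  Group 3: [47, 40, 37, 10] -> max = 47
  Group 4: [7, 40, 4] -> max = 40
Maxes: [36, 45, 47, 40]
Minimum of maxes = 36
Final answer: 36


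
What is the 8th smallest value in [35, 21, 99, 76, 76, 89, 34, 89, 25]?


Sort ascending: [21, 25, 34, 35, 76, 76, 89, 89, 99]
The 8th element (1-indexed) is at index 7.
Value = 89
Final answer: 89


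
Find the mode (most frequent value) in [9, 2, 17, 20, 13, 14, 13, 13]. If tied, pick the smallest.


Count the frequency of each value:
  2 appears 1 time(s)
  9 appears 1 time(s)
  13 appears 3 time(s)
  14 appears 1 time(s)
  17 appears 1 time(s)
  20 appears 1 time(s)
Maximum frequency is 3.
Only 13 reaches that frequency, so it is the mode.
Final answer: 13


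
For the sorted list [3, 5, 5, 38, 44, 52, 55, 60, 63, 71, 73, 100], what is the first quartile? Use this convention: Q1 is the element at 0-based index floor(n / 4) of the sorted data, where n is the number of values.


The list has n = 12 elements.
Q1 index = floor(12 / 4) = floor(3) = 3
Counting from index 0 in the sorted data, the element at index 3 is 38.
Final answer: 38


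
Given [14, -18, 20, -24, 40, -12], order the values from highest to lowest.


Original list: [14, -18, 20, -24, 40, -12]
Repeatedly take the largest remaining element:
  Remaining [14, -18, 20, -24, 40, -12] -> largest is 40
  Remaining [14, -18, 20, -24, -12] -> largest is 20
  Remaining [14, -18, -24, -12] -> largest is 14
  Remaining [-18, -24, -12] -> largest is -12
  Remaining [-18, -24] -> largest is -18
  Remaining [-24] -> largest is -24
Collecting the picks in order gives the descending list.
Final answer: [40, 20, 14, -12, -18, -24]


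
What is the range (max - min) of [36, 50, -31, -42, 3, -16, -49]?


Maximum value: 50
Minimum value: -49
Range = 50 - (-49) = 99
Final answer: 99


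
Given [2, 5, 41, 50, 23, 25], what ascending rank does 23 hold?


Sort ascending: [2, 5, 23, 25, 41, 50]
Find 23 in the sorted list.
23 is at position 3 (1-indexed).
Final answer: 3


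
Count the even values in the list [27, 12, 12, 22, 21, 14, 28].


Check each element:
  27 is odd
  12 is even
  12 is even
  22 is even
  21 is odd
  14 is even
  28 is even
Evens: [12, 12, 22, 14, 28]
Count of evens = 5
Final answer: 5


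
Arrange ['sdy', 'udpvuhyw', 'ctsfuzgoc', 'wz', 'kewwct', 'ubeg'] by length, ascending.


Compute lengths:
  'sdy' has length 3
  'udpvuhyw' has length 8
  'ctsfuzgoc' has length 9
  'wz' has length 2
  'kewwct' has length 6
  'ubeg' has length 4
Lengths in increasing order: 2 < 3 < 4 < 6 < 8 < 9
Listing the words in that order gives the answer.
Final answer: ['wz', 'sdy', 'ubeg', 'kewwct', 'udpvuhyw', 'ctsfuzgoc']


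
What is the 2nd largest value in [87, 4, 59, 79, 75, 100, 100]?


Sort descending: [100, 100, 87, 79, 75, 59, 4]
The 2nd element (1-indexed) is at index 1.
Value = 100
Final answer: 100


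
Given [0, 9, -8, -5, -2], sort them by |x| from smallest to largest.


Compute absolute values:
  |0| = 0
  |9| = 9
  |-8| = 8
  |-5| = 5
  |-2| = 2
Absolute values in increasing order: 0 < 2 < 5 < 8 < 9
Listing the original numbers in that order gives the answer.
Final answer: [0, -2, -5, -8, 9]


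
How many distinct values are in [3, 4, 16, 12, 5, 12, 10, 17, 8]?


List all unique values:
Distinct values: [3, 4, 5, 8, 10, 12, 16, 17]
Count = 8
Final answer: 8


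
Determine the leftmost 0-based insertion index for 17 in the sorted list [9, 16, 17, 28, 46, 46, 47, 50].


List is sorted: [9, 16, 17, 28, 46, 46, 47, 50]
We need the leftmost position where 17 can be inserted, i.e. the first index whose element is >= 17 (or the end of the list if none is).
Binary search with low=0, high=8 (0-based indices):
  low=0, high=8, mid=4: a[4]=46 >= 17, so high = 4
  low=0, high=4, mid=2: a[2]=17 >= 17, so high = 2
  low=0, high=2, mid=1: a[1]=16 < 17, so low = 2
Now low = high = 2, so the insertion index is 2.
Final answer: 2


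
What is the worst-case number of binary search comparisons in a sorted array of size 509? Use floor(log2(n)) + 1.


Binary search halves the search space each step.
Maximum comparisons = floor(log2(509)) + 1
log2(509) = 8.9915
floor(log2(509)) = 8, so 8 + 1 = 9
Final answer: 9


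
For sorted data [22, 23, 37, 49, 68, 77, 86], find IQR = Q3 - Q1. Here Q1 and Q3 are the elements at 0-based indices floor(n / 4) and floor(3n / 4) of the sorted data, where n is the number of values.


The data has n = 7 elements.
Q1 index = floor(7 / 4) = floor(1.75) = 1; Q3 index = floor(3 * 7 / 4) = floor(5.25) = 5
Q1 = element at index 1 = 23
Q3 = element at index 5 = 77
IQR = 77 - 23 = 54
Final answer: 54


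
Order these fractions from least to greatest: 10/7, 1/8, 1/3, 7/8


Convert to decimal for comparison:
  10/7 = 1.4286
  1/8 = 0.125
  1/3 = 0.3333
  7/8 = 0.875
Decimals in increasing order: 0.125 < 0.3333 < 0.875 < 1.4286
Writing each back as its fraction gives the sorted order.
Final answer: 1/8, 1/3, 7/8, 10/7


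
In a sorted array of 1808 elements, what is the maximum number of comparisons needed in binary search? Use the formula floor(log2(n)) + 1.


Binary search halves the search space each step.
Maximum comparisons = floor(log2(1808)) + 1
log2(1808) = 10.8202
floor(log2(1808)) = 10, so 10 + 1 = 11
Final answer: 11


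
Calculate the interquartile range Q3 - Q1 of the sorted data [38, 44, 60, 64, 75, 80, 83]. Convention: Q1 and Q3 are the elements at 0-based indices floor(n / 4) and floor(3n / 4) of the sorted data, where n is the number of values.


The data has n = 7 elements.
Q1 index = floor(7 / 4) = floor(1.75) = 1; Q3 index = floor(3 * 7 / 4) = floor(5.25) = 5
Q1 = element at index 1 = 44
Q3 = element at index 5 = 80
IQR = 80 - 44 = 36
Final answer: 36


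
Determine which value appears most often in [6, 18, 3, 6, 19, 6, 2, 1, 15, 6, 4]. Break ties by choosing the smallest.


Count the frequency of each value:
  1 appears 1 time(s)
  2 appears 1 time(s)
  3 appears 1 time(s)
  4 appears 1 time(s)
  6 appears 4 time(s)
  15 appears 1 time(s)
  18 appears 1 time(s)
  19 appears 1 time(s)
Maximum frequency is 4.
Only 6 reaches that frequency, so it is the mode.
Final answer: 6


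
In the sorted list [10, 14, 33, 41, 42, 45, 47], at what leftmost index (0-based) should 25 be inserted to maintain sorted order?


List is sorted: [10, 14, 33, 41, 42, 45, 47]
We need the leftmost position where 25 can be inserted, i.e. the first index whose element is >= 25 (or the end of the list if none is).
Binary search with low=0, high=7 (0-based indices):
  low=0, high=7, mid=3: a[3]=41 >= 25, so high = 3
  low=0, high=3, mid=1: a[1]=14 < 25, so low = 2
  low=2, high=3, mid=2: a[2]=33 >= 25, so high = 2
Now low = high = 2, so the insertion index is 2.
Final answer: 2


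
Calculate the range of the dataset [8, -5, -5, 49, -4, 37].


Maximum value: 49
Minimum value: -5
Range = 49 - (-5) = 54
Final answer: 54


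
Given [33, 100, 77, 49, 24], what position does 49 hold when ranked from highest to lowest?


Sort descending: [100, 77, 49, 33, 24]
Find 49 in the sorted list.
49 is at position 3.
Final answer: 3


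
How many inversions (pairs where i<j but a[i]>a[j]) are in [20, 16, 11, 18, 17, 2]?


For each element, count the later elements that are smaller than it:
  20 (index 0): smaller elements after it = [16, 11, 18, 17, 2] -> 5
  16 (index 1): smaller elements after it = [11, 2] -> 2
  11 (index 2): smaller elements after it = [2] -> 1
  18 (index 3): smaller elements after it = [17, 2] -> 2
  17 (index 4): smaller elements after it = [2] -> 1
Total inversions = 5 + 2 + 1 + 2 + 1 = 11
Final answer: 11


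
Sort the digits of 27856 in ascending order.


The number 27856 has digits: 2, 7, 8, 5, 6
Sorted: 2, 5, 6, 7, 8
Joining the sorted digits gives the result.
Final answer: 25678


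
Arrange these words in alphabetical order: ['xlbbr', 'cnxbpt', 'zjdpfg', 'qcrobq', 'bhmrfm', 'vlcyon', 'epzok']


Compare strings character by character (the first differing letter decides):
  'bhmrfm' < 'cnxbpt' since 'b' < 'c' at position 1
  'cnxbpt' < 'epzok' since 'c' < 'e' at position 1
  'epzok' < 'qcrobq' since 'e' < 'q' at position 1
  'qcrobq' < 'vlcyon' since 'q' < 'v' at position 1
  'vlcyon' < 'xlbbr' since 'v' < 'x' at position 1
  'xlbbr' < 'zjdpfg' since 'x' < 'z' at position 1
Chaining these comparisons gives the alphabetical order.
Final answer: ['bhmrfm', 'cnxbpt', 'epzok', 'qcrobq', 'vlcyon', 'xlbbr', 'zjdpfg']


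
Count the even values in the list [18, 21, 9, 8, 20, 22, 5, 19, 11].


Check each element:
  18 is even
  21 is odd
  9 is odd
  8 is even
  20 is even
  22 is even
  5 is odd
  19 is odd
  11 is odd
Evens: [18, 8, 20, 22]
Count of evens = 4
Final answer: 4


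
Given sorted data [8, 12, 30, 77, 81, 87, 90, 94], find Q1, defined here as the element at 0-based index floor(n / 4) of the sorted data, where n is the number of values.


The list has n = 8 elements.
Q1 index = floor(8 / 4) = floor(2) = 2
Counting from index 0 in the sorted data, the element at index 2 is 30.
Final answer: 30


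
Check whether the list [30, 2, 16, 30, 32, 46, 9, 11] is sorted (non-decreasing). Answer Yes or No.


Check consecutive pairs:
  30 <= 2? False
  2 <= 16? True
  16 <= 30? True
  30 <= 32? True
  32 <= 46? True
  46 <= 9? False
  9 <= 11? True
2 consecutive pair(s) are out of order, so the list is not sorted.
Final answer: No


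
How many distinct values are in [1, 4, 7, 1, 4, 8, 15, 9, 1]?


List all unique values:
Distinct values: [1, 4, 7, 8, 9, 15]
Count = 6
Final answer: 6


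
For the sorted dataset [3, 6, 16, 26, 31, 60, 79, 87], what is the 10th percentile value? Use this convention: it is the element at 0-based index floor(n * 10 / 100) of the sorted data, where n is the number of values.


The dataset has n = 8 elements.
Index = floor(8 * 10 / 100) = floor(80 / 100) = floor(0.8) = 0
Counting from index 0 in the sorted data, the element at index 0 is 3.
Final answer: 3


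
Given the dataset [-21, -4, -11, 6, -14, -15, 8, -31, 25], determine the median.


First, sort the list: [-31, -21, -15, -14, -11, -4, 6, 8, 25]
The list has 9 elements (odd count).
The middle index is 4 (0-based), and the element there is -11.
Final answer: -11


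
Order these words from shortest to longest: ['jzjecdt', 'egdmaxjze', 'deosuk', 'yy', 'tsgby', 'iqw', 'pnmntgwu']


Compute lengths:
  'jzjecdt' has length 7
  'egdmaxjze' has length 9
  'deosuk' has length 6
  'yy' has length 2
  'tsgby' has length 5
  'iqw' has length 3
  'pnmntgwu' has length 8
Lengths in increasing order: 2 < 3 < 5 < 6 < 7 < 8 < 9
Listing the words in that order gives the answer.
Final answer: ['yy', 'iqw', 'tsgby', 'deosuk', 'jzjecdt', 'pnmntgwu', 'egdmaxjze']


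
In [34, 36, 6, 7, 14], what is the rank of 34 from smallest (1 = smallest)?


Sort ascending: [6, 7, 14, 34, 36]
Find 34 in the sorted list.
34 is at position 4 (1-indexed).
Final answer: 4


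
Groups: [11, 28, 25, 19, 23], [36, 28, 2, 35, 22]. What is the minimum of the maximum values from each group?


Find max of each group:
  Group 1: [11, 28, 25, 19, 23] -> max = 28
  Group 2: [36, 28, 2, 35, 22] -> max = 36
Maxes: [28, 36]
Minimum of maxes = 28
Final answer: 28


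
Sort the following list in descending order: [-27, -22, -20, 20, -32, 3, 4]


Original list: [-27, -22, -20, 20, -32, 3, 4]
Repeatedly take the largest remaining element:
  Remaining [-27, -22, -20, 20, -32, 3, 4] -> largest is 20
  Remaining [-27, -22, -20, -32, 3, 4] -> largest is 4
  Remaining [-27, -22, -20, -32, 3] -> largest is 3
  Remaining [-27, -22, -20, -32] -> largest is -20
  Remaining [-27, -22, -32] -> largest is -22
  Remaining [-27, -32] -> largest is -27
  Remaining [-32] -> largest is -32
Collecting the picks in order gives the descending list.
Final answer: [20, 4, 3, -20, -22, -27, -32]


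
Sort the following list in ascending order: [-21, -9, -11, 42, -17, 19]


Original list: [-21, -9, -11, 42, -17, 19]
Repeatedly take the smallest remaining element:
  Remaining [-21, -9, -11, 42, -17, 19] -> smallest is -21
  Remaining [-9, -11, 42, -17, 19] -> smallest is -17
  Remaining [-9, -11, 42, 19] -> smallest is -11
  Remaining [-9, 42, 19] -> smallest is -9
  Remaining [42, 19] -> smallest is 19
  Remaining [42] -> smallest is 42
Collecting the picks in order gives the sorted list.
Final answer: [-21, -17, -11, -9, 19, 42]


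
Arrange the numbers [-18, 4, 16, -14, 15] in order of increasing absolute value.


Compute absolute values:
  |-18| = 18
  |4| = 4
  |16| = 16
  |-14| = 14
  |15| = 15
Absolute values in increasing order: 4 < 14 < 15 < 16 < 18
Listing the original numbers in that order gives the answer.
Final answer: [4, -14, 15, 16, -18]


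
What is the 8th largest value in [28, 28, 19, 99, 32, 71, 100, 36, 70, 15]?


Sort descending: [100, 99, 71, 70, 36, 32, 28, 28, 19, 15]
The 8th element (1-indexed) is at index 7.
Value = 28
Final answer: 28


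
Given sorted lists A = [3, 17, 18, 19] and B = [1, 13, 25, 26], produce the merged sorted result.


List A: [3, 17, 18, 19]
List B: [1, 13, 25, 26]
Repeatedly compare the front elements and take the smaller:
  3 vs 1 -> take 1
  3 vs 13 -> take 3
  17 vs 13 -> take 13
  17 vs 25 -> take 17
  18 vs 25 -> take 18
  19 vs 25 -> take 19
  A is exhausted; append the rest of B: [25, 26]
Final answer: [1, 3, 13, 17, 18, 19, 25, 26]


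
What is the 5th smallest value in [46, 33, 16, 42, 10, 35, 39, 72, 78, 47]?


Sort ascending: [10, 16, 33, 35, 39, 42, 46, 47, 72, 78]
The 5th element (1-indexed) is at index 4.
Value = 39
Final answer: 39


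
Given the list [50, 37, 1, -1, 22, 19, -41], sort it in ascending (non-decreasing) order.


Original list: [50, 37, 1, -1, 22, 19, -41]
Repeatedly take the smallest remaining element:
  Remaining [50, 37, 1, -1, 22, 19, -41] -> smallest is -41
  Remaining [50, 37, 1, -1, 22, 19] -> smallest is -1
  Remaining [50, 37, 1, 22, 19] -> smallest is 1
  Remaining [50, 37, 22, 19] -> smallest is 19
  Remaining [50, 37, 22] -> smallest is 22
  Remaining [50, 37] -> smallest is 37
  Remaining [50] -> smallest is 50
Collecting the picks in order gives the sorted list.
Final answer: [-41, -1, 1, 19, 22, 37, 50]


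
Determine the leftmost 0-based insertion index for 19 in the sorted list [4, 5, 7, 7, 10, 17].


List is sorted: [4, 5, 7, 7, 10, 17]
We need the leftmost position where 19 can be inserted, i.e. the first index whose element is >= 19 (or the end of the list if none is).
Binary search with low=0, high=6 (0-based indices):
  low=0, high=6, mid=3: a[3]=7 < 19, so low = 4
  low=4, high=6, mid=5: a[5]=17 < 19, so low = 6
Now low = high = 6, so the insertion index is 6.
Final answer: 6


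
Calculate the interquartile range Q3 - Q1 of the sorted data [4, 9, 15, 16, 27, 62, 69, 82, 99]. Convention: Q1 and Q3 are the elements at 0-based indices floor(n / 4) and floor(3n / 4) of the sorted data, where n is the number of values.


The data has n = 9 elements.
Q1 index = floor(9 / 4) = floor(2.25) = 2; Q3 index = floor(3 * 9 / 4) = floor(6.75) = 6
Q1 = element at index 2 = 15
Q3 = element at index 6 = 69
IQR = 69 - 15 = 54
Final answer: 54


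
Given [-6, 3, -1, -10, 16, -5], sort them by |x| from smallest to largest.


Compute absolute values:
  |-6| = 6
  |3| = 3
  |-1| = 1
  |-10| = 10
  |16| = 16
  |-5| = 5
Absolute values in increasing order: 1 < 3 < 5 < 6 < 10 < 16
Listing the original numbers in that order gives the answer.
Final answer: [-1, 3, -5, -6, -10, 16]


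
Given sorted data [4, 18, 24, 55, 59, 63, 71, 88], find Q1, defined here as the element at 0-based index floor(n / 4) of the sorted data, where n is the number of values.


The list has n = 8 elements.
Q1 index = floor(8 / 4) = floor(2) = 2
Counting from index 0 in the sorted data, the element at index 2 is 24.
Final answer: 24


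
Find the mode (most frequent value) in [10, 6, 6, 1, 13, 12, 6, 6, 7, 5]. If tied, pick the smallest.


Count the frequency of each value:
  1 appears 1 time(s)
  5 appears 1 time(s)
  6 appears 4 time(s)
  7 appears 1 time(s)
  10 appears 1 time(s)
  12 appears 1 time(s)
  13 appears 1 time(s)
Maximum frequency is 4.
Only 6 reaches that frequency, so it is the mode.
Final answer: 6


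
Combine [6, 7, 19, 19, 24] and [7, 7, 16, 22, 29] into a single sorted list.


List A: [6, 7, 19, 19, 24]
List B: [7, 7, 16, 22, 29]
Repeatedly compare the front elements and take the smaller:
  6 vs 7 -> take 6
  7 vs 7 -> take 7
  19 vs 7 -> take 7
  19 vs 7 -> take 7
  19 vs 16 -> take 16
  19 vs 22 -> take 19
  19 vs 22 -> take 19
  24 vs 22 -> take 22
  24 vs 29 -> take 24
  A is exhausted; append the rest of B: [29]
Final answer: [6, 7, 7, 7, 16, 19, 19, 22, 24, 29]


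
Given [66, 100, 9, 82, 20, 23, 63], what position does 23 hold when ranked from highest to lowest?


Sort descending: [100, 82, 66, 63, 23, 20, 9]
Find 23 in the sorted list.
23 is at position 5.
Final answer: 5


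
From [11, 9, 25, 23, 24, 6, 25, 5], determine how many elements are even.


Check each element:
  11 is odd
  9 is odd
  25 is odd
  23 is odd
  24 is even
  6 is even
  25 is odd
  5 is odd
Evens: [24, 6]
Count of evens = 2
Final answer: 2


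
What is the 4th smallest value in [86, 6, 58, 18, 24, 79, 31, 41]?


Sort ascending: [6, 18, 24, 31, 41, 58, 79, 86]
The 4th element (1-indexed) is at index 3.
Value = 31
Final answer: 31


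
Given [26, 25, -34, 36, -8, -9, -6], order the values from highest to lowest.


Original list: [26, 25, -34, 36, -8, -9, -6]
Repeatedly take the largest remaining element:
  Remaining [26, 25, -34, 36, -8, -9, -6] -> largest is 36
  Remaining [26, 25, -34, -8, -9, -6] -> largest is 26
  Remaining [25, -34, -8, -9, -6] -> largest is 25
  Remaining [-34, -8, -9, -6] -> largest is -6
  Remaining [-34, -8, -9] -> largest is -8
  Remaining [-34, -9] -> largest is -9
  Remaining [-34] -> largest is -34
Collecting the picks in order gives the descending list.
Final answer: [36, 26, 25, -6, -8, -9, -34]


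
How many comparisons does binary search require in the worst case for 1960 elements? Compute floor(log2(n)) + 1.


Binary search halves the search space each step.
Maximum comparisons = floor(log2(1960)) + 1
log2(1960) = 10.9366
floor(log2(1960)) = 10, so 10 + 1 = 11
Final answer: 11


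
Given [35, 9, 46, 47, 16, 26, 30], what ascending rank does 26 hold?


Sort ascending: [9, 16, 26, 30, 35, 46, 47]
Find 26 in the sorted list.
26 is at position 3 (1-indexed).
Final answer: 3


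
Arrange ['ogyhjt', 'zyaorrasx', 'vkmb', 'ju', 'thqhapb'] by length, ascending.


Compute lengths:
  'ogyhjt' has length 6
  'zyaorrasx' has length 9
  'vkmb' has length 4
  'ju' has length 2
  'thqhapb' has length 7
Lengths in increasing order: 2 < 4 < 6 < 7 < 9
Listing the words in that order gives the answer.
Final answer: ['ju', 'vkmb', 'ogyhjt', 'thqhapb', 'zyaorrasx']


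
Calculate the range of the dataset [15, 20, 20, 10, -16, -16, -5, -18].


Maximum value: 20
Minimum value: -18
Range = 20 - (-18) = 38
Final answer: 38


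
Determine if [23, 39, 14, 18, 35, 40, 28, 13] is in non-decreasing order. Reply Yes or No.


Check consecutive pairs:
  23 <= 39? True
  39 <= 14? False
  14 <= 18? True
  18 <= 35? True
  35 <= 40? True
  40 <= 28? False
  28 <= 13? False
3 consecutive pair(s) are out of order, so the list is not sorted.
Final answer: No


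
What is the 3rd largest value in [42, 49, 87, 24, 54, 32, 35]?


Sort descending: [87, 54, 49, 42, 35, 32, 24]
The 3rd element (1-indexed) is at index 2.
Value = 49
Final answer: 49


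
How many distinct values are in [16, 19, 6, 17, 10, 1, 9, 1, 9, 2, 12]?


List all unique values:
Distinct values: [1, 2, 6, 9, 10, 12, 16, 17, 19]
Count = 9
Final answer: 9


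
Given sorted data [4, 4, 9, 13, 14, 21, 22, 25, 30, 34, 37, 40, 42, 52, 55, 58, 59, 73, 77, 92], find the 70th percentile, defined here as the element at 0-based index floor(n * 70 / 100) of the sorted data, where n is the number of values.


The dataset has n = 20 elements.
Index = floor(20 * 70 / 100) = floor(1400 / 100) = floor(14) = 14
Counting from index 0 in the sorted data, the element at index 14 is 55.
Final answer: 55


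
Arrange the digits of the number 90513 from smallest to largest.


The number 90513 has digits: 9, 0, 5, 1, 3
Sorted: 0, 1, 3, 5, 9
Joining the sorted digits gives the result.
Final answer: 01359


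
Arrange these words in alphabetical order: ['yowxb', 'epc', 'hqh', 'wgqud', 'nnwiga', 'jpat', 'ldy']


Compare strings character by character (the first differing letter decides):
  'epc' < 'hqh' since 'e' < 'h' at position 1
  'hqh' < 'jpat' since 'h' < 'j' at position 1
  'jpat' < 'ldy' since 'j' < 'l' at position 1
  'ldy' < 'nnwiga' since 'l' < 'n' at position 1
  'nnwiga' < 'wgqud' since 'n' < 'w' at position 1
  'wgqud' < 'yowxb' since 'w' < 'y' at position 1
Chaining these comparisons gives the alphabetical order.
Final answer: ['epc', 'hqh', 'jpat', 'ldy', 'nnwiga', 'wgqud', 'yowxb']


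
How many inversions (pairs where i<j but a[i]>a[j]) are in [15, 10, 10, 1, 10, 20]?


For each element, count the later elements that are smaller than it:
  15 (index 0): smaller elements after it = [10, 10, 1, 10] -> 4
  10 (index 1): smaller elements after it = [1] -> 1
  10 (index 2): smaller elements after it = [1] -> 1
  1 (index 3): smaller elements after it = [] -> 0
  10 (index 4): smaller elements after it = [] -> 0
Total inversions = 4 + 1 + 1 + 0 + 0 = 6
Final answer: 6


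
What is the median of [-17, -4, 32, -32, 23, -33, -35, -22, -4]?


First, sort the list: [-35, -33, -32, -22, -17, -4, -4, 23, 32]
The list has 9 elements (odd count).
The middle index is 4 (0-based), and the element there is -17.
Final answer: -17
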